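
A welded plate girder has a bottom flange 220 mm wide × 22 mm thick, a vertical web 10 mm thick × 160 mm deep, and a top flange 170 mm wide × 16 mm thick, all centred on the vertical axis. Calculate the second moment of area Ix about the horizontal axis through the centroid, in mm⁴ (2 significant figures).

Decompose the section into non-overlapping parts with the origin at the bottom-left of its bounding rectangle.
Bottom plate: 220 × 22, A = 4 840 mm², y = 11 mm, Ī = 195 213 mm⁴.
Web plate: 10 × 160, A = 1 600 mm², y = 102 mm, Ī = 3 413 333 mm⁴.
Top plate: 170 × 16, A = 2 720 mm², y = 190 mm, Ī = 58 027 mm⁴.
Centroid: ȳ = ΣA·y / ΣA = 80.05 mm.
Transfer each piece to the horizontal axis through the centroid using Ī + A·d² with d = y − 80.05:
  bottom plate: d = -69.05 mm → contributes +23 270 548 mm⁴
  web plate: d = 21.95 mm → contributes +4 184 355 mm⁴
  top plate: d = 110 mm → contributes +32 941 289 mm⁴
Total I = 60 396 192 mm⁴.

Ix ≈ 6.0 × 10⁷ mm⁴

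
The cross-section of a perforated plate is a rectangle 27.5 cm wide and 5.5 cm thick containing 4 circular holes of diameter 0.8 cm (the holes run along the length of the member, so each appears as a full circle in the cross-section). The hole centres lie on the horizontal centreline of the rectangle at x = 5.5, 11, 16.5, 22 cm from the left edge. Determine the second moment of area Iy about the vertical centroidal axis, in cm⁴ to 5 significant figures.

Iy ≈ 9455.8 cm⁴

Break the section into simple shapes (no overlaps), measuring from the bottom-left corner of the bounding box.
Plate: 27.5 × 5.5, A = 151.25 cm², x = 13.75 cm, Ī = 9531.901 cm⁴.
Hole 1 (subtracted): ⌀0.8, A = 0.5026548 cm², x = 5.5 cm, Ī = 0.02010619 cm⁴.
Hole 2 (subtracted): ⌀0.8, A = 0.5026548 cm², x = 11 cm, Ī = 0.02010619 cm⁴.
Hole 3 (subtracted): ⌀0.8, A = 0.5026548 cm², x = 16.5 cm, Ī = 0.02010619 cm⁴.
Hole 4 (subtracted): ⌀0.8, A = 0.5026548 cm², x = 22 cm, Ī = 0.02010619 cm⁴.
By symmetry the centroid is at mid-width, x̄ = 13.75 cm.
Transfer each piece to the vertical centroidal axis using Ī + A·d² with d = x − 13.75:
  plate: d = 0 cm → contributes +9531.901 cm⁴
  hole 1: d = -8.25 cm → contributes −34.23205 cm⁴
  hole 2: d = -2.75 cm → contributes −3.821433 cm⁴
  hole 3: d = 2.75 cm → contributes −3.821433 cm⁴
  hole 4: d = 8.25 cm → contributes −34.23205 cm⁴
Total I = 9455.794 cm⁴.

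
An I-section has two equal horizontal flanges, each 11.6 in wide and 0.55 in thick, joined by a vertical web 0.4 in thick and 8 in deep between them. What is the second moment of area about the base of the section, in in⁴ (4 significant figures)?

Treat the section as a set of non-overlapping primitives; coordinates are from the bounding-box lower-left.
Bottom flange: 11.6 × 0.55, A = 6.38 in², y = 0.275 in, Ī = 0.160829 in⁴.
Web: 0.4 × 8, A = 3.2 in², y = 4.55 in, Ī = 17.0667 in⁴.
Top flange: 11.6 × 0.55, A = 6.38 in², y = 8.825 in, Ī = 0.160829 in⁴.
Transfer each piece to the bottom edge using Ī + A·d² with d = y − 0:
  bottom flange: d = 0.275 in → contributes +0.643317 in⁴
  web: d = 4.55 in → contributes +83.3147 in⁴
  top flange: d = 8.825 in → contributes +497.039 in⁴
Total I = 580.997 in⁴.

I_base ≈ 581.0 in⁴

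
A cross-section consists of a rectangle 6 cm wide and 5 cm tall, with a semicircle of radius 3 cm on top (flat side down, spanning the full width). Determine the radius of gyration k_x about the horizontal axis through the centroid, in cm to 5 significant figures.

Decompose the section into non-overlapping parts with the origin at the bottom-left of its bounding rectangle.
Rectangular body: 6 × 5, A = 30 cm², y = 2.5 cm, Ī = 62.5 cm⁴.
Semicircular cap: semicircle r = 3, A = 14.13717 cm², y = 6.27324 cm, Ī = 8.890314 cm⁴.
Centroid: ȳ = ΣA·y / ΣA = 3.708571 cm.
Transfer each piece to the horizontal axis through the centroid using Ī + A·d² with d = y − 3.708571:
  rectangular body: d = -1.208571 cm → contributes +106.3193 cm⁴
  semicircular cap: d = 2.564668 cm → contributes +101.8779 cm⁴
Total I = 208.1972 cm⁴.
Radius of gyration: k = √(I/A) = √(208.1972 / 44.13717) = 2.171877 cm.

k_x ≈ 2.1719 cm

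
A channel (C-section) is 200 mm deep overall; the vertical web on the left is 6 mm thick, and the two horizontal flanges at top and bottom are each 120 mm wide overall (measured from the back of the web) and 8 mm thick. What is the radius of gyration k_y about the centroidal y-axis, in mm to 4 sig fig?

Decompose the section into non-overlapping parts with the origin at the bottom-left of its bounding rectangle.
Web: 6 × 200, A = 1 200 mm², x = 3 mm, Ī = 3 600 mm⁴.
Top flange (beyond web): 114 × 8, A = 912 mm², x = 63 mm, Ī = 987 696 mm⁴.
Bottom flange (beyond web): 114 × 8, A = 912 mm², x = 63 mm, Ī = 987 696 mm⁴.
Centroid: x̄ = ΣA·x / ΣA = 39.1905 mm.
Transfer each piece to the centroidal y-axis using Ī + A·d² with d = x − 39.1905:
  web: d = -36.1905 mm → contributes +1 575 301 mm⁴
  top flange (beyond web): d = 23.8095 mm → contributes +1 504 703 mm⁴
  bottom flange (beyond web): d = 23.8095 mm → contributes +1 504 703 mm⁴
Total I = 4 584 706 mm⁴.
Radius of gyration: k = √(I/A) = √(4 584 706 / 3 024) = 38.9372 mm.

k_y ≈ 38.94 mm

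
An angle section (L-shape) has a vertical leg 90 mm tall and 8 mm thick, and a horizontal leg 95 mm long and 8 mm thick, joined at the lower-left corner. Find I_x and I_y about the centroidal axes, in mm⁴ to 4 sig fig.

I_x ≈ 1.085 × 10⁶ mm⁴, I_y ≈ 1.241 × 10⁶ mm⁴

Treat the section as a set of non-overlapping primitives; coordinates are from the bounding-box lower-left.
Vertical leg: 8 × 90, A = 720 mm², y = 45 mm, Ī = 486 000 mm⁴.
Horizontal leg (remainder): 87 × 8, A = 696 mm², y = 4 mm, Ī = 3 712 mm⁴.
Centroid: ȳ = ΣA·y / ΣA = 24.8475 mm.
Transfer each piece to the centroidal x-axis using Ī + A·d² with d = y − 24.8475:
  vertical leg: d = 20.1525 mm → contributes +778 410 mm⁴
  horizontal leg (remainder): d = -20.8475 mm → contributes +306 205 mm⁴
Total I = 1 084 615 mm⁴.
For the y-axis: x̄ = 27.3475 mm.
Repeating about the centroidal y-axis gives I_y = 1 241 325 mm⁴.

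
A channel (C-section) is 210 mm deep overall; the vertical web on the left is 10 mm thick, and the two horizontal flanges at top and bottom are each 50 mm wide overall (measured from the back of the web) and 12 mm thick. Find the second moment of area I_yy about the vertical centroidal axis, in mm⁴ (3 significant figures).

Break the section into simple shapes (no overlaps), measuring from the bottom-left corner of the bounding box.
Web: 10 × 210, A = 2 100 mm², x = 5 mm, Ī = 17 500 mm⁴.
Top flange (beyond web): 40 × 12, A = 480 mm², x = 30 mm, Ī = 64 000 mm⁴.
Bottom flange (beyond web): 40 × 12, A = 480 mm², x = 30 mm, Ī = 64 000 mm⁴.
Centroid: x̄ = ΣA·x / ΣA = 12.843 mm.
Transfer each piece to the vertical centroidal axis using Ī + A·d² with d = x − 12.843:
  web: d = -7.8431 mm → contributes +146 681 mm⁴
  top flange (beyond web): d = 17.157 mm → contributes +205 292 mm⁴
  bottom flange (beyond web): d = 17.157 mm → contributes +205 292 mm⁴
Total I = 557 265 mm⁴.

I_yy ≈ 5.57 × 10⁵ mm⁴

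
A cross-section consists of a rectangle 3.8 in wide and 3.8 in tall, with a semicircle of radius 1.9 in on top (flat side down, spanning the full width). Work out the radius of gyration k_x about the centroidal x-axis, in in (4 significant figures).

Decompose the section into non-overlapping parts with the origin at the bottom-left of its bounding rectangle.
Rectangular body: 3.8 × 3.8, A = 14.44 in², y = 1.9 in, Ī = 17.3761 in⁴.
Semicircular cap: semicircle r = 1.9, A = 5.67057 in², y = 4.60639 in, Ī = 1.43036 in⁴.
Centroid: ȳ = ΣA·y / ΣA = 2.66312 in.
Transfer each piece to the centroidal x-axis using Ī + A·d² with d = y − 2.66312:
  rectangular body: d = -0.763119 in → contributes +25.7853 in⁴
  semicircular cap: d = 1.94327 in → contributes +22.8441 in⁴
Total I = 48.6293 in⁴.
Radius of gyration: k = √(I/A) = √(48.6293 / 20.1106) = 1.55502 in.

k_x ≈ 1.555 in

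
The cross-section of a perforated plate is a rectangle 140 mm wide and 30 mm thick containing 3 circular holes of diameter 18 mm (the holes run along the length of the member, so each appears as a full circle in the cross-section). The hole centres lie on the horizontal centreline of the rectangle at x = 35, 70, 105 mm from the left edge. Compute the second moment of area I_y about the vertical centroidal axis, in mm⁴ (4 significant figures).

I_y ≈ 6.221 × 10⁶ mm⁴

Split into non-overlapping primitives; take the origin at the lower-left of the bounding box.
Plate: 140 × 30, A = 4 200 mm², x = 70 mm, Ī = 6 860 000 mm⁴.
Hole 1 (subtracted): ⌀18, A = 254.469 mm², x = 35 mm, Ī = 5 153 mm⁴.
Hole 2 (subtracted): ⌀18, A = 254.469 mm², x = 70 mm, Ī = 5 153 mm⁴.
Hole 3 (subtracted): ⌀18, A = 254.469 mm², x = 105 mm, Ī = 5 153 mm⁴.
By symmetry the centroid is at mid-width, x̄ = 70 mm.
Transfer each piece to the vertical centroidal axis using Ī + A·d² with d = x − 70:
  plate: d = 0 mm → contributes +6 860 000 mm⁴
  hole 1: d = -35 mm → contributes −316 878 mm⁴
  hole 2: d = 0 mm → contributes −5 153 mm⁴
  hole 3: d = 35 mm → contributes −316 878 mm⁴
Total I = 6 221 092 mm⁴.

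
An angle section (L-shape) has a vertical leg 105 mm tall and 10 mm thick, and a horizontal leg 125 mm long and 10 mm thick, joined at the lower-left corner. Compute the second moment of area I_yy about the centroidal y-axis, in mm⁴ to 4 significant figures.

I_yy ≈ 3.420 × 10⁶ mm⁴

Break the section into simple shapes (no overlaps), measuring from the bottom-left corner of the bounding box.
Vertical leg: 10 × 105, A = 1 050 mm², x = 5 mm, Ī = 8 750 mm⁴.
Horizontal leg (remainder): 115 × 10, A = 1 150 mm², x = 67.5 mm, Ī = 1 267 396 mm⁴.
Centroid: x̄ = ΣA·x / ΣA = 37.6705 mm.
Transfer each piece to the centroidal y-axis using Ī + A·d² with d = x − 37.6705:
  vertical leg: d = -32.6705 mm → contributes +1 129 477 mm⁴
  horizontal leg (remainder): d = 29.8295 mm → contributes +2 290 668 mm⁴
Total I = 3 420 144 mm⁴.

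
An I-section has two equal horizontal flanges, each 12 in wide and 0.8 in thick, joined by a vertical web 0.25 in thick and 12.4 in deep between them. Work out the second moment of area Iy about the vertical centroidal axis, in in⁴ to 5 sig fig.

Iy ≈ 230.42 in⁴

Break the section into simple shapes (no overlaps), measuring from the bottom-left corner of the bounding box.
Bottom flange: 12 × 0.8, A = 9.6 in², x = 6 in, Ī = 115.2 in⁴.
Web: 0.25 × 12.4, A = 3.1 in², x = 6 in, Ī = 0.01614583 in⁴.
Top flange: 12 × 0.8, A = 9.6 in², x = 6 in, Ī = 115.2 in⁴.
By symmetry the centroid is at mid-width, x̄ = 6 in.
All pieces are centred on the vertical centroidal axis, so I = ΣĪ = 230.4161 in⁴.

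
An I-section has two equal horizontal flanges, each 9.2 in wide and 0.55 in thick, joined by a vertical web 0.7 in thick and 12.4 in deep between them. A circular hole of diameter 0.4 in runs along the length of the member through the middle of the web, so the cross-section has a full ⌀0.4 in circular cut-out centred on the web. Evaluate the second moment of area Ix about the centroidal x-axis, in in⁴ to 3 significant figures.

Break the section into simple shapes (no overlaps), measuring from the bottom-left corner of the bounding box.
Bottom flange: 9.2 × 0.55, A = 5.06 in², y = 0.275 in, Ī = 0.12755 in⁴.
Web: 0.7 × 12.4, A = 8.68 in², y = 6.75 in, Ī = 111.22 in⁴.
Top flange: 9.2 × 0.55, A = 5.06 in², y = 13.225 in, Ī = 0.12755 in⁴.
Hole (subtracted): ⌀0.4, A = 0.12566 in², y = 6.75 in, Ī = 0.0012566 in⁴.
By symmetry the centroid is at mid-height, ȳ = 6.75 in.
Transfer each piece to the centroidal x-axis using Ī + A·d² with d = y − 6.75:
  bottom flange: d = -6.475 in → contributes +212.27 in⁴
  web: d = 0 in → contributes +111.22 in⁴
  top flange: d = 6.475 in → contributes +212.27 in⁴
  hole: d = 0 in → contributes −0.0012566 in⁴
Total I = 535.76 in⁴.

Ix ≈ 536 in⁴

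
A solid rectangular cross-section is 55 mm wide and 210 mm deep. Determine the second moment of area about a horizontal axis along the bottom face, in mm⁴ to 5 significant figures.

I_base ≈ 1.6979 × 10⁸ mm⁴

The section: 55 × 210, A = 11 550 mm², y = 105 mm, Ī = 42 446 250 mm⁴.
Transfer it to the base of the section using Ī + A·d² with d = y − 0:
  the section: d = 105 mm → contributes +169 785 000 mm⁴
Total I = 169 785 000 mm⁴.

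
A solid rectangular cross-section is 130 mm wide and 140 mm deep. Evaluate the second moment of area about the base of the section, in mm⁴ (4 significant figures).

The section: 130 × 140, A = 18 200 mm², y = 70 mm, Ī = 29 726 667 mm⁴.
Transfer it to a horizontal axis along the bottom face using Ī + A·d² with d = y − 0:
  the section: d = 70 mm → contributes +118 906 667 mm⁴
Total I = 118 906 667 mm⁴.

I_base ≈ 1.189 × 10⁸ mm⁴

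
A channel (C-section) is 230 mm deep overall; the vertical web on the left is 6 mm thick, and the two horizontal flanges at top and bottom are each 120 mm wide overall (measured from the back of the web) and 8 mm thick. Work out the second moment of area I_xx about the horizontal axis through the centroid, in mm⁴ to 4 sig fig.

Decompose the section into non-overlapping parts with the origin at the bottom-left of its bounding rectangle.
Web: 6 × 230, A = 1 380 mm², y = 115 mm, Ī = 6 083 500 mm⁴.
Top flange (beyond web): 114 × 8, A = 912 mm², y = 226 mm, Ī = 4 864 mm⁴.
Bottom flange (beyond web): 114 × 8, A = 912 mm², y = 4 mm, Ī = 4 864 mm⁴.
By symmetry the centroid is at mid-height, ȳ = 115 mm.
Transfer each piece to the horizontal axis through the centroid using Ī + A·d² with d = y − 115:
  web: d = 0 mm → contributes +6 083 500 mm⁴
  top flange (beyond web): d = 111 mm → contributes +11 241 616 mm⁴
  bottom flange (beyond web): d = -111 mm → contributes +11 241 616 mm⁴
Total I = 28 566 732 mm⁴.

I_xx ≈ 2.857 × 10⁷ mm⁴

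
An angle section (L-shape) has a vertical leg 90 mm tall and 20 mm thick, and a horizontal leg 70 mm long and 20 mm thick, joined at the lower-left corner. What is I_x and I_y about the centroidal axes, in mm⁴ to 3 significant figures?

Treat the section as a set of non-overlapping primitives; coordinates are from the bounding-box lower-left.
Vertical leg: 20 × 90, A = 1 800 mm², y = 45 mm, Ī = 1 215 000 mm⁴.
Horizontal leg (remainder): 50 × 20, A = 1 000 mm², y = 10 mm, Ī = 33 333 mm⁴.
Centroid: ȳ = ΣA·y / ΣA = 32.5 mm.
Transfer each piece to the centroidal x-axis using Ī + A·d² with d = y − 32.5:
  vertical leg: d = 12.5 mm → contributes +1 496 250 mm⁴
  horizontal leg (remainder): d = -22.5 mm → contributes +539 583 mm⁴
Total I = 2 035 833 mm⁴.
For the y-axis: x̄ = 22.5 mm.
Repeating about the centroidal y-axis gives I_y = 1 055 833 mm⁴.

I_x ≈ 2.04 × 10⁶ mm⁴, I_y ≈ 1.06 × 10⁶ mm⁴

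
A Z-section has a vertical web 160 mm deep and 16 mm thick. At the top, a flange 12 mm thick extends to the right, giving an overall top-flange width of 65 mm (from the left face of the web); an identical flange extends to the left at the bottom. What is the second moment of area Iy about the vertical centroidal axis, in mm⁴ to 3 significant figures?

Iy ≈ 1.53 × 10⁶ mm⁴

Decompose the section into non-overlapping parts with the origin at the bottom-left of its bounding rectangle.
Web: 16 × 160, A = 2 560 mm², x = 57 mm, Ī = 54 613 mm⁴.
Top flange (beyond web): 49 × 12, A = 588 mm², x = 89.5 mm, Ī = 117 649 mm⁴.
Bottom flange (beyond web): 49 × 12, A = 588 mm², x = 24.5 mm, Ī = 117 649 mm⁴.
Centroid: x̄ = ΣA·x / ΣA = 57 mm.
Transfer each piece to the vertical centroidal axis using Ī + A·d² with d = x − 57:
  web: d = 0 mm → contributes +54 613 mm⁴
  top flange (beyond web): d = 32.5 mm → contributes +738 724 mm⁴
  bottom flange (beyond web): d = -32.5 mm → contributes +738 724 mm⁴
Total I = 1 532 061 mm⁴.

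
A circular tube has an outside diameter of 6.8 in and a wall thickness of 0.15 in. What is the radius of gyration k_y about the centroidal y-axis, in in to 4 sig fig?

Treat the section as a set of non-overlapping primitives; coordinates are from the bounding-box lower-left.
Outer circle: ⌀6.8, A = 36.3168 in², x = 3.4 in, Ī = 104.956 in⁴.
Bore (subtracted): ⌀6.5, A = 33.1831 in², x = 3.4 in, Ī = 87.6241 in⁴.
By symmetry the centroid is at mid-width, x̄ = 3.4 in.
All pieces are centred on the centroidal y-axis, so I = ΣĪ (holes subtracted) = 17.3315 in⁴.
Radius of gyration: k = √(I/A) = √(17.3315 / 3.13374) = 2.35173 in.

k_y ≈ 2.352 in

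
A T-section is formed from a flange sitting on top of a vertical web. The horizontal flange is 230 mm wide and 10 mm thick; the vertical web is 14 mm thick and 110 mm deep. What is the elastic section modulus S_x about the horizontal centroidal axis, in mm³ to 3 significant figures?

Break the section into simple shapes (no overlaps), measuring from the bottom-left corner of the bounding box.
Flange: 230 × 10, A = 2 300 mm², y = 115 mm, Ī = 19 167 mm⁴.
Web: 14 × 110, A = 1 540 mm², y = 55 mm, Ī = 1 552 833 mm⁴.
Centroid: ȳ = ΣA·y / ΣA = 90.938 mm.
Transfer each piece to the horizontal centroidal axis using Ī + A·d² with d = y − 90.938:
  flange: d = 24.063 mm → contributes +1 350 876 mm⁴
  web: d = -35.938 mm → contributes +3 541 749 mm⁴
Total I = 4 892 625 mm⁴.
Extreme fibre distance c = 90.938 mm; S = I/c = 53 802 mm³.

S_x ≈ 5.38 × 10⁴ mm³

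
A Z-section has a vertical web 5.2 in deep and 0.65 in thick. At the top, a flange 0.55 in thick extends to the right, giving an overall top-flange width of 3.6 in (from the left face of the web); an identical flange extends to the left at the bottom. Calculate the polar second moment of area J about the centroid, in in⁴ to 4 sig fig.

Split into non-overlapping primitives; take the origin at the lower-left of the bounding box.
Web: 0.65 × 5.2, A = 3.38 in², y = 2.6 in, Ī = 7.61627 in⁴.
Top flange (beyond web): 2.95 × 0.55, A = 1.6225 in², y = 4.925 in, Ī = 0.0409005 in⁴.
Bottom flange (beyond web): 2.95 × 0.55, A = 1.6225 in², y = 0.275 in, Ī = 0.0409005 in⁴.
Centroid: ȳ = ΣA·y / ΣA = 2.6 in.
Transfer each piece to the centroidal x-axis using Ī + A·d² with d = y − 2.6:
  web: d = 0 in → contributes +7.61627 in⁴
  top flange (beyond web): d = 2.325 in → contributes +8.81153 in⁴
  bottom flange (beyond web): d = -2.325 in → contributes +8.81153 in⁴
Total I = 25.2393 in⁴.
For the y-axis: x̄ = 3.275 in.
Repeating about the centroidal y-axis gives I_y = 12.9861 in⁴.
Polar second moment: J = I_x + I_y = 38.2254 in⁴.

J ≈ 38.23 in⁴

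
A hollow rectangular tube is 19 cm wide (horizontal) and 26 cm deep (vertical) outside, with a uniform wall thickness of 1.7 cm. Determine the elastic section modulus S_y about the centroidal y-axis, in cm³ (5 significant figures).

Decompose the section into non-overlapping parts with the origin at the bottom-left of its bounding rectangle.
Outer rectangle: 19 × 26, A = 494 cm², x = 9.5 cm, Ī = 14861.17 cm⁴.
Inner void (subtracted): 15.6 × 22.6, A = 352.56 cm², x = 9.5 cm, Ī = 7149.917 cm⁴.
By symmetry the centroid is at mid-width, x̄ = 9.5 cm.
All pieces are centred on the centroidal y-axis, so I = ΣĪ (holes subtracted) = 7711.25 cm⁴.
Extreme fibre distance c = 9.5 cm; S = I/c = 811.7105 cm³.

S_y ≈ 811.71 cm³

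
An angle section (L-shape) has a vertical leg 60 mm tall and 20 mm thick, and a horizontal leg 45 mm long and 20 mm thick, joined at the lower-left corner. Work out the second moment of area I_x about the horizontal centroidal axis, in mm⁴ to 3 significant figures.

I_x ≈ 5.18 × 10⁵ mm⁴

Break the section into simple shapes (no overlaps), measuring from the bottom-left corner of the bounding box.
Vertical leg: 20 × 60, A = 1 200 mm², y = 30 mm, Ī = 360 000 mm⁴.
Horizontal leg (remainder): 25 × 20, A = 500 mm², y = 10 mm, Ī = 16 667 mm⁴.
Centroid: ȳ = ΣA·y / ΣA = 24.118 mm.
Transfer each piece to the horizontal centroidal axis using Ī + A·d² with d = y − 24.118:
  vertical leg: d = 5.8824 mm → contributes +401 522 mm⁴
  horizontal leg (remainder): d = -14.118 mm → contributes +116 321 mm⁴
Total I = 517 843 mm⁴.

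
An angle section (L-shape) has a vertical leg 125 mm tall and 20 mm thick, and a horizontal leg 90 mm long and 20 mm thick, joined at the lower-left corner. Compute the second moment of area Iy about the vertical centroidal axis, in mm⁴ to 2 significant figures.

Split into non-overlapping primitives; take the origin at the lower-left of the bounding box.
Vertical leg: 20 × 125, A = 2 500 mm², x = 10 mm, Ī = 83 333 mm⁴.
Horizontal leg (remainder): 70 × 20, A = 1 400 mm², x = 55 mm, Ī = 571 667 mm⁴.
Centroid: x̄ = ΣA·x / ΣA = 26.15 mm.
Transfer each piece to the vertical centroidal axis using Ī + A·d² with d = x − 26.15:
  vertical leg: d = -16.15 mm → contributes +735 700 mm⁴
  horizontal leg (remainder): d = 28.85 mm → contributes +1 736 607 mm⁴
Total I = 2 472 308 mm⁴.

Iy ≈ 2.5 × 10⁶ mm⁴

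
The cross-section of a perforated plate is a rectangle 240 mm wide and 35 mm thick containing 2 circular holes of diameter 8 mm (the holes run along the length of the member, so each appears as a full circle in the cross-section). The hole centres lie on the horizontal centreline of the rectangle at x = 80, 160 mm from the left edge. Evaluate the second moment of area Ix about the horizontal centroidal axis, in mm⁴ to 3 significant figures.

Ix ≈ 8.57 × 10⁵ mm⁴

Break the section into simple shapes (no overlaps), measuring from the bottom-left corner of the bounding box.
Plate: 240 × 35, A = 8 400 mm², y = 17.5 mm, Ī = 857 500 mm⁴.
Hole 1 (subtracted): ⌀8, A = 50.265 mm², y = 17.5 mm, Ī = 201.06 mm⁴.
Hole 2 (subtracted): ⌀8, A = 50.265 mm², y = 17.5 mm, Ī = 201.06 mm⁴.
By symmetry the centroid is at mid-height, ȳ = 17.5 mm.
All pieces are centred on the horizontal centroidal axis, so I = ΣĪ (holes subtracted) = 857 098 mm⁴.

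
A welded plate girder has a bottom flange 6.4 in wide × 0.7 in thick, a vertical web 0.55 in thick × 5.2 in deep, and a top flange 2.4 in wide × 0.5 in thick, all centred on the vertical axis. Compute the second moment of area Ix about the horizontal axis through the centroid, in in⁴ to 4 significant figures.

Decompose the section into non-overlapping parts with the origin at the bottom-left of its bounding rectangle.
Bottom plate: 6.4 × 0.7, A = 4.48 in², y = 0.35 in, Ī = 0.182933 in⁴.
Web plate: 0.55 × 5.2, A = 2.86 in², y = 3.3 in, Ī = 6.44453 in⁴.
Top plate: 2.4 × 0.5, A = 1.2 in², y = 6.15 in, Ī = 0.025 in⁴.
Centroid: ȳ = ΣA·y / ΣA = 2.15293 in.
Transfer each piece to the horizontal axis through the centroid using Ī + A·d² with d = y − 2.15293:
  bottom plate: d = -1.80293 in → contributes +14.7454 in⁴
  web plate: d = 1.14707 in → contributes +10.2077 in⁴
  top plate: d = 3.99707 in → contributes +19.1969 in⁴
Total I = 44.1499 in⁴.

Ix ≈ 44.15 in⁴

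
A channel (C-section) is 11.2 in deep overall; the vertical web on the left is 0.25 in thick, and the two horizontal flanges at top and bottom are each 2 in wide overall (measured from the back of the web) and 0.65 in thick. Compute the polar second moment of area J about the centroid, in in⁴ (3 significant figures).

J ≈ 94.5 in⁴

Split into non-overlapping primitives; take the origin at the lower-left of the bounding box.
Web: 0.25 × 11.2, A = 2.8 in², y = 5.6 in, Ī = 29.269 in⁴.
Top flange (beyond web): 1.75 × 0.65, A = 1.1375 in², y = 10.875 in, Ī = 0.040049 in⁴.
Bottom flange (beyond web): 1.75 × 0.65, A = 1.1375 in², y = 0.325 in, Ī = 0.040049 in⁴.
By symmetry the centroid is at mid-height, ȳ = 5.6 in.
Transfer each piece to the centroidal x-axis using Ī + A·d² with d = y − 5.6:
  web: d = 0 in → contributes +29.269 in⁴
  top flange (beyond web): d = 5.275 in → contributes +31.692 in⁴
  bottom flange (beyond web): d = -5.275 in → contributes +31.692 in⁴
Total I = 92.653 in⁴.
For the y-axis: x̄ = 0.57328 in.
Repeating about the centroidal y-axis gives I_y = 1.8504 in⁴.
Polar second moment: J = I_x + I_y = 94.503 in⁴.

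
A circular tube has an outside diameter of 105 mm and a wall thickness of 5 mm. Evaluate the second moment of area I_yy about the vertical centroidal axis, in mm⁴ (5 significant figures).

I_yy ≈ 1.9684 × 10⁶ mm⁴

Break the section into simple shapes (no overlaps), measuring from the bottom-left corner of the bounding box.
Outer circle: ⌀105, A = 8659.015 mm², x = 52.5 mm, Ī = 5 966 602 mm⁴.
Bore (subtracted): ⌀95, A = 7088.218 mm², x = 52.5 mm, Ī = 3 998 198 mm⁴.
By symmetry the centroid is at mid-width, x̄ = 52.5 mm.
All pieces are centred on the vertical centroidal axis, so I = ΣĪ (holes subtracted) = 1 968 404 mm⁴.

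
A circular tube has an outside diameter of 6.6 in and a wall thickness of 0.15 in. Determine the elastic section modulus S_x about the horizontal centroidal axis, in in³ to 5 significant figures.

S_x ≈ 4.7924 in³

Split into non-overlapping primitives; take the origin at the lower-left of the bounding box.
Outer circle: ⌀6.6, A = 34.21194 in², y = 3.3 in, Ī = 93.14202 in⁴.
Bore (subtracted): ⌀6.3, A = 31.17245 in², y = 3.3 in, Ī = 77.32717 in⁴.
By symmetry the centroid is at mid-height, ȳ = 3.3 in.
All pieces are centred on the horizontal centroidal axis, so I = ΣĪ (holes subtracted) = 15.81485 in⁴.
Extreme fibre distance c = 3.3 in; S = I/c = 4.792379 in³.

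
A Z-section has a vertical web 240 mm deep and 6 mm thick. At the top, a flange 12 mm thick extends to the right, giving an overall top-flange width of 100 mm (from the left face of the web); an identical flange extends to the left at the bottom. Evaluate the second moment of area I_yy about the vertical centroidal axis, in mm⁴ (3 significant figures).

Decompose the section into non-overlapping parts with the origin at the bottom-left of its bounding rectangle.
Web: 6 × 240, A = 1 440 mm², x = 97 mm, Ī = 4 320 mm⁴.
Top flange (beyond web): 94 × 12, A = 1 128 mm², x = 147 mm, Ī = 830 584 mm⁴.
Bottom flange (beyond web): 94 × 12, A = 1 128 mm², x = 47 mm, Ī = 830 584 mm⁴.
Centroid: x̄ = ΣA·x / ΣA = 97 mm.
Transfer each piece to the vertical centroidal axis using Ī + A·d² with d = x − 97:
  web: d = 0 mm → contributes +4 320 mm⁴
  top flange (beyond web): d = 50 mm → contributes +3 650 584 mm⁴
  bottom flange (beyond web): d = -50 mm → contributes +3 650 584 mm⁴
Total I = 7 305 488 mm⁴.

I_yy ≈ 7.31 × 10⁶ mm⁴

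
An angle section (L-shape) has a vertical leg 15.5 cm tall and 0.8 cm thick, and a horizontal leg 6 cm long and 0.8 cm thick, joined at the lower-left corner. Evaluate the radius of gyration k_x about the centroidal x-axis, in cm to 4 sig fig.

Decompose the section into non-overlapping parts with the origin at the bottom-left of its bounding rectangle.
Vertical leg: 0.8 × 15.5, A = 12.4 cm², y = 7.75 cm, Ī = 248.258 cm⁴.
Horizontal leg (remainder): 5.2 × 0.8, A = 4.16 cm², y = 0.4 cm, Ī = 0.221867 cm⁴.
Centroid: ȳ = ΣA·y / ΣA = 5.90362 cm.
Transfer each piece to the centroidal x-axis using Ī + A·d² with d = y − 5.90362:
  vertical leg: d = 1.84638 cm → contributes +290.531 cm⁴
  horizontal leg (remainder): d = -5.50362 cm → contributes +126.228 cm⁴
Total I = 416.759 cm⁴.
Radius of gyration: k = √(I/A) = √(416.759 / 16.56) = 5.01663 cm.

k_x ≈ 5.017 cm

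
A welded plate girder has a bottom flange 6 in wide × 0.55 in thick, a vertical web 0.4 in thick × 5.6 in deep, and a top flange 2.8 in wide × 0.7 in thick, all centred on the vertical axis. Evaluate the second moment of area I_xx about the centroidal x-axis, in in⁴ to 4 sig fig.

Treat the section as a set of non-overlapping primitives; coordinates are from the bounding-box lower-left.
Bottom plate: 6 × 0.55, A = 3.3 in², y = 0.275 in, Ī = 0.0831875 in⁴.
Web plate: 0.4 × 5.6, A = 2.24 in², y = 3.35 in, Ī = 5.85387 in⁴.
Top plate: 2.8 × 0.7, A = 1.96 in², y = 6.5 in, Ī = 0.0800333 in⁴.
Centroid: ȳ = ΣA·y / ΣA = 2.8202 in.
Transfer each piece to the centroidal x-axis using Ī + A·d² with d = y − 2.8202:
  bottom plate: d = -2.5452 in → contributes +21.4607 in⁴
  web plate: d = 0.5298 in → contributes +6.48261 in⁴
  top plate: d = 3.6798 in → contributes +26.6203 in⁴
Total I = 54.5636 in⁴.

I_xx ≈ 54.56 in⁴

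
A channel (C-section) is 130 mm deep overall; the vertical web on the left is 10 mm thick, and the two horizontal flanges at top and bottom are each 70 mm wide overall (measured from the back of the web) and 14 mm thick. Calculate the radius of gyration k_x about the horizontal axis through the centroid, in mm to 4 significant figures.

k_x ≈ 50.20 mm

Treat the section as a set of non-overlapping primitives; coordinates are from the bounding-box lower-left.
Web: 10 × 130, A = 1 300 mm², y = 65 mm, Ī = 1 830 833 mm⁴.
Top flange (beyond web): 60 × 14, A = 840 mm², y = 123 mm, Ī = 13 720 mm⁴.
Bottom flange (beyond web): 60 × 14, A = 840 mm², y = 7 mm, Ī = 13 720 mm⁴.
By symmetry the centroid is at mid-height, ȳ = 65 mm.
Transfer each piece to the horizontal axis through the centroid using Ī + A·d² with d = y − 65:
  web: d = 0 mm → contributes +1 830 833 mm⁴
  top flange (beyond web): d = 58 mm → contributes +2 839 480 mm⁴
  bottom flange (beyond web): d = -58 mm → contributes +2 839 480 mm⁴
Total I = 7 509 793 mm⁴.
Radius of gyration: k = √(I/A) = √(7 509 793 / 2 980) = 50.2002 mm.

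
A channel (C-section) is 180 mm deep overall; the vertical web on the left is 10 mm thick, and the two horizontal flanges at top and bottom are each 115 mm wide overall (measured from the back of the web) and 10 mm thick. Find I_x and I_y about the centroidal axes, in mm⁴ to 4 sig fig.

I_x ≈ 2.005 × 10⁷ mm⁴, I_y ≈ 5.149 × 10⁶ mm⁴

Split into non-overlapping primitives; take the origin at the lower-left of the bounding box.
Web: 10 × 180, A = 1 800 mm², y = 90 mm, Ī = 4 860 000 mm⁴.
Top flange (beyond web): 105 × 10, A = 1 050 mm², y = 175 mm, Ī = 8 750 mm⁴.
Bottom flange (beyond web): 105 × 10, A = 1 050 mm², y = 5 mm, Ī = 8 750 mm⁴.
By symmetry the centroid is at mid-height, ȳ = 90 mm.
Transfer each piece to the centroidal x-axis using Ī + A·d² with d = y − 90:
  web: d = 0 mm → contributes +4 860 000 mm⁴
  top flange (beyond web): d = 85 mm → contributes +7 595 000 mm⁴
  bottom flange (beyond web): d = -85 mm → contributes +7 595 000 mm⁴
Total I = 20 050 000 mm⁴.
For the y-axis: x̄ = 35.9615 mm.
Repeating about the centroidal y-axis gives I_y = 5 148 894 mm⁴.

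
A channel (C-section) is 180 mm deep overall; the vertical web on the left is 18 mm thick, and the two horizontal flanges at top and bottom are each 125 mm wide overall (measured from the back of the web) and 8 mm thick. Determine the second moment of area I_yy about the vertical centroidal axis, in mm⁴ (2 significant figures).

Decompose the section into non-overlapping parts with the origin at the bottom-left of its bounding rectangle.
Web: 18 × 180, A = 3 240 mm², x = 9 mm, Ī = 87 480 mm⁴.
Top flange (beyond web): 107 × 8, A = 856 mm², x = 71.5 mm, Ī = 816 695 mm⁴.
Bottom flange (beyond web): 107 × 8, A = 856 mm², x = 71.5 mm, Ī = 816 695 mm⁴.
Centroid: x̄ = ΣA·x / ΣA = 30.61 mm.
Transfer each piece to the vertical centroidal axis using Ī + A·d² with d = x − 30.61:
  web: d = -21.61 mm → contributes +1 600 175 mm⁴
  top flange (beyond web): d = 40.89 mm → contributes +2 248 100 mm⁴
  bottom flange (beyond web): d = 40.89 mm → contributes +2 248 100 mm⁴
Total I = 6 096 376 mm⁴.

I_yy ≈ 6.1 × 10⁶ mm⁴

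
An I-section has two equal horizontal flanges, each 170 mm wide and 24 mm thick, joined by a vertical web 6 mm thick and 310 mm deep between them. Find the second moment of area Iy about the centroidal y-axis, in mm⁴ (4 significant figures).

Iy ≈ 1.966 × 10⁷ mm⁴

Decompose the section into non-overlapping parts with the origin at the bottom-left of its bounding rectangle.
Bottom flange: 170 × 24, A = 4 080 mm², x = 85 mm, Ī = 9 826 000 mm⁴.
Web: 6 × 310, A = 1 860 mm², x = 85 mm, Ī = 5 580 mm⁴.
Top flange: 170 × 24, A = 4 080 mm², x = 85 mm, Ī = 9 826 000 mm⁴.
By symmetry the centroid is at mid-width, x̄ = 85 mm.
All pieces are centred on the centroidal y-axis, so I = ΣĪ = 19 657 580 mm⁴.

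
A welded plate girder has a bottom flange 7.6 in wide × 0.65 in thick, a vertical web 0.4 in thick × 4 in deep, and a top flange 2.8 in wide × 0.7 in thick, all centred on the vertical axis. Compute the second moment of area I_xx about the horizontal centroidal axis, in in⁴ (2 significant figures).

I_xx ≈ 34 in⁴

Decompose the section into non-overlapping parts with the origin at the bottom-left of its bounding rectangle.
Bottom plate: 7.6 × 0.65, A = 4.94 in², y = 0.325 in, Ī = 0.1739 in⁴.
Web plate: 0.4 × 4, A = 1.6 in², y = 2.65 in, Ī = 2.133 in⁴.
Top plate: 2.8 × 0.7, A = 1.96 in², y = 5 in, Ī = 0.08003 in⁴.
Centroid: ȳ = ΣA·y / ΣA = 1.841 in.
Transfer each piece to the horizontal centroidal axis using Ī + A·d² with d = y − 1.841:
  bottom plate: d = -1.516 in → contributes +11.52 in⁴
  web plate: d = 0.8094 in → contributes +3.181 in⁴
  top plate: d = 3.159 in → contributes +19.64 in⁴
Total I = 34.35 in⁴.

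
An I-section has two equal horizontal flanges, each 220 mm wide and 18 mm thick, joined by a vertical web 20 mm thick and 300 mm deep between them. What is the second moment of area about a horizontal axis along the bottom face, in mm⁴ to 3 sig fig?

Treat the section as a set of non-overlapping primitives; coordinates are from the bounding-box lower-left.
Bottom flange: 220 × 18, A = 3 960 mm², y = 9 mm, Ī = 106 920 mm⁴.
Web: 20 × 300, A = 6 000 mm², y = 168 mm, Ī = 45 000 000 mm⁴.
Top flange: 220 × 18, A = 3 960 mm², y = 327 mm, Ī = 106 920 mm⁴.
Transfer each piece to the bottom edge using Ī + A·d² with d = y − 0:
  bottom flange: d = 9 mm → contributes +427 680 mm⁴
  web: d = 168 mm → contributes +214 344 000 mm⁴
  top flange: d = 327 mm → contributes +423 545 760 mm⁴
Total I = 638 317 440 mm⁴.

I_base ≈ 6.38 × 10⁸ mm⁴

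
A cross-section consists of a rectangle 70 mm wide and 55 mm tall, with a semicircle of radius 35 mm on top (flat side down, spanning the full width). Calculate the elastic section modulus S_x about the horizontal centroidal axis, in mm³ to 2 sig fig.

S_x ≈ 7.1 × 10⁴ mm³

Break the section into simple shapes (no overlaps), measuring from the bottom-left corner of the bounding box.
Rectangular body: 70 × 55, A = 3 850 mm², y = 27.5 mm, Ī = 970 521 mm⁴.
Semicircular cap: semicircle r = 35, A = 1 924 mm², y = 69.85 mm, Ī = 164 704 mm⁴.
Centroid: ȳ = ΣA·y / ΣA = 41.61 mm.
Transfer each piece to the horizontal centroidal axis using Ī + A·d² with d = y − 41.61:
  rectangular body: d = -14.11 mm → contributes +1 737 500 mm⁴
  semicircular cap: d = 28.24 mm → contributes +1 699 280 mm⁴
Total I = 3 436 779 mm⁴.
Extreme fibre distance c = 48.39 mm; S = I/c = 71 029 mm³.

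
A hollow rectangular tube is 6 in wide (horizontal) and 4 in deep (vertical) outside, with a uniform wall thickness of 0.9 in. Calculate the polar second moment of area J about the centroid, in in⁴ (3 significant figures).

J ≈ 86.7 in⁴

Treat the section as a set of non-overlapping primitives; coordinates are from the bounding-box lower-left.
Outer rectangle: 6 × 4, A = 24 in², y = 2 in, Ī = 32 in⁴.
Inner void (subtracted): 4.2 × 2.2, A = 9.24 in², y = 2 in, Ī = 3.7268 in⁴.
By symmetry the centroid is at mid-height, ȳ = 2 in.
All pieces are centred on the centroidal x-axis, so I = ΣĪ (holes subtracted) = 28.273 in⁴.
Repeating about the centroidal y-axis gives I_y = 58.417 in⁴.
Polar second moment: J = I_x + I_y = 86.69 in⁴.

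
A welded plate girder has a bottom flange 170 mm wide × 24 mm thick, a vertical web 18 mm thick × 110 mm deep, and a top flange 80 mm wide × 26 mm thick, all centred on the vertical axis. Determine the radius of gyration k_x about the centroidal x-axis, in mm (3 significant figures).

Decompose the section into non-overlapping parts with the origin at the bottom-left of its bounding rectangle.
Bottom plate: 170 × 24, A = 4 080 mm², y = 12 mm, Ī = 195 840 mm⁴.
Web plate: 18 × 110, A = 1 980 mm², y = 79 mm, Ī = 1 996 500 mm⁴.
Top plate: 80 × 26, A = 2 080 mm², y = 147 mm, Ī = 117 173 mm⁴.
Centroid: ȳ = ΣA·y / ΣA = 62.794 mm.
Transfer each piece to the centroidal x-axis using Ī + A·d² with d = y − 62.794:
  bottom plate: d = -50.794 mm → contributes +10 722 203 mm⁴
  web plate: d = 16.206 mm → contributes +2 516 541 mm⁴
  top plate: d = 84.206 mm → contributes +14 865 862 mm⁴
Total I = 28 104 607 mm⁴.
Radius of gyration: k = √(I/A) = √(28 104 607 / 8 140) = 58.759 mm.

k_x ≈ 58.8 mm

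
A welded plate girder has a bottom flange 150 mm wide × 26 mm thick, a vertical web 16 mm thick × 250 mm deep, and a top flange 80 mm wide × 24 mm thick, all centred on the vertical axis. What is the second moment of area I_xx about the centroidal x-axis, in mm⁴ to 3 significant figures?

Decompose the section into non-overlapping parts with the origin at the bottom-left of its bounding rectangle.
Bottom plate: 150 × 26, A = 3 900 mm², y = 13 mm, Ī = 219 700 mm⁴.
Web plate: 16 × 250, A = 4 000 mm², y = 151 mm, Ī = 20 833 333 mm⁴.
Top plate: 80 × 24, A = 1 920 mm², y = 288 mm, Ī = 92 160 mm⁴.
Centroid: ȳ = ΣA·y / ΣA = 122.98 mm.
Transfer each piece to the centroidal x-axis using Ī + A·d² with d = y − 122.98:
  bottom plate: d = -109.98 mm → contributes +47 392 227 mm⁴
  web plate: d = 28.02 mm → contributes +23 973 897 mm⁴
  top plate: d = 165.02 mm → contributes +52 377 065 mm⁴
Total I = 123 743 189 mm⁴.

I_xx ≈ 1.24 × 10⁸ mm⁴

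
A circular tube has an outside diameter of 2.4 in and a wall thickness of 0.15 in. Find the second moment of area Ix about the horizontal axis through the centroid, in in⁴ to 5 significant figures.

Break the section into simple shapes (no overlaps), measuring from the bottom-left corner of the bounding box.
Outer circle: ⌀2.4, A = 4.523893 in², y = 1.2 in, Ī = 1.628602 in⁴.
Bore (subtracted): ⌀2.1, A = 3.463606 in², y = 1.2 in, Ī = 0.9546564 in⁴.
By symmetry the centroid is at mid-height, ȳ = 1.2 in.
All pieces are centred on the horizontal axis through the centroid, so I = ΣĪ (holes subtracted) = 0.6739453 in⁴.

Ix ≈ 0.67395 in⁴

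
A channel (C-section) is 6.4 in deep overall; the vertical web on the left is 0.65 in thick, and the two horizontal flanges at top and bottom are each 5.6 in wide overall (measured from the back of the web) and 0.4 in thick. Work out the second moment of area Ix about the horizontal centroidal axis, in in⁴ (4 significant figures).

Ix ≈ 49.89 in⁴

Break the section into simple shapes (no overlaps), measuring from the bottom-left corner of the bounding box.
Web: 0.65 × 6.4, A = 4.16 in², y = 3.2 in, Ī = 14.1995 in⁴.
Top flange (beyond web): 4.95 × 0.4, A = 1.98 in², y = 6.2 in, Ī = 0.0264 in⁴.
Bottom flange (beyond web): 4.95 × 0.4, A = 1.98 in², y = 0.2 in, Ī = 0.0264 in⁴.
By symmetry the centroid is at mid-height, ȳ = 3.2 in.
Transfer each piece to the horizontal centroidal axis using Ī + A·d² with d = y − 3.2:
  web: d = 0 in → contributes +14.1995 in⁴
  top flange (beyond web): d = 3 in → contributes +17.8464 in⁴
  bottom flange (beyond web): d = -3 in → contributes +17.8464 in⁴
Total I = 49.8923 in⁴.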